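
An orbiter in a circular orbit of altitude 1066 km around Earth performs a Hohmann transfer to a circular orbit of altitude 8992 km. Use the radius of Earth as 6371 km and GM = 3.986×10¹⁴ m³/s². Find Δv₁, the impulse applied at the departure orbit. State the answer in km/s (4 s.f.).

Δv ≈ 1.178 km/s

r₁ = 6371 + 1066 = 7437.0 km = 7.4370×10⁶ m.
r₂ = 6371 + 8992 = 15363 km = 1.5363×10⁷ m.
Transfer ellipse a_t = (r₁ + r₂)/2 = 1.140×10⁷ m.
At r₁: circular v_c1 = √(μ/r₁) = 7321 m/s; transfer-perigee v_p = √[μ(2/r₁ − 1/a_t)] = 8499 m/s.
Δv₁ = v_p − v_c1 = 1178 m/s.
= 1.178 km/s.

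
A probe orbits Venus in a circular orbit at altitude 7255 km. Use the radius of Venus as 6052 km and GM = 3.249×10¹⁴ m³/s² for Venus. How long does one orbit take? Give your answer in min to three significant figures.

r = 6052 + 7255 = 13307 km = 1.3307×10⁷ m.
Kepler's third law: T = 2π√(r³/μ) = 2π√((1.331×10⁷)³ / 3.249×10¹⁴).
r³/μ = 7.253×10⁶ s², so T = 2π × 2.693×10³ = 1.692×10⁴ s.
Converting: 1.692×10⁴ s ÷ 60.00 = 282.0 min.

T ≈ 282 min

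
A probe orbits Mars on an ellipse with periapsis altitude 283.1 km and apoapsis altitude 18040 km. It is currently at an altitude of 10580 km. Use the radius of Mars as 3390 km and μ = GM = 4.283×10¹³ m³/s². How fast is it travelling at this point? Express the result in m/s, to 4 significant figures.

r_p = 3390 + 283.1 = 3673.1 km = 3.6731×10⁶ m.
r_a = 3390 + 18040 = 21430 km = 2.1430×10⁷ m.
r = 3390 + 10580 = 13970 km = 1.397×10⁷ m.
Semi-major axis a = (r_p + r_a)/2 = 12552 km = 1.255×10⁷ m.
Vis-viva: v² = μ(2/r − 1/a) = 4.283×10¹³ × (1.432×10⁻⁷ − 7.967×10⁻⁸) = 2.719×10⁶ m²/s².
v = 1649 m/s.

v ≈ 1649 m/s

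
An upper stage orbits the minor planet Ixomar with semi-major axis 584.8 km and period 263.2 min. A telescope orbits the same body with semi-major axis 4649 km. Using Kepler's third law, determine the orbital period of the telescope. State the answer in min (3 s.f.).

T₂ ≈ 5900 min

Kepler's third law: T² ∝ a³, so T₂ = T₁ (a₂/a₁)^(3/2).
a₂/a₁ = 7.950, (a₂/a₁)^(3/2) = 22.41.
T₂ = 263.2 × 22.41 = 5899 min.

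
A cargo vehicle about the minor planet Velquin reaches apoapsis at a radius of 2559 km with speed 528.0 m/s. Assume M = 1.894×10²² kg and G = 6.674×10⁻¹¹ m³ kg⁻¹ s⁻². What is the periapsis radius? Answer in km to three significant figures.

μ = GM = 6.674×10⁻¹¹ × 1.894×10²² = 1.264×10¹² m³/s².
r_a = 2.559×10⁶ m.
Specific energy ε = v²/2 − μ/r = -3.546×10⁵ J/kg, so a = −μ/(2ε) = 1.783×10⁶ m.
The apsides satisfy r_p + r_a = 2a, so the periapsis radius is 2a − r_a = 1.006×10⁶ m = 1006.0 km.

periapsis radius ≈ 1010 km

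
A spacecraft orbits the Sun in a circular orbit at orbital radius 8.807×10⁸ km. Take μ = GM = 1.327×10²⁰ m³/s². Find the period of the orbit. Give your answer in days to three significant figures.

r = 8.807×10⁸ km = 8.807×10¹¹ m.
Kepler's third law: T = 2π√(r³/μ) = 2π√((8.807×10¹¹)³ / 1.327×10²⁰).
r³/μ = 5.148×10¹⁵ s², so T = 2π × 7.175×10⁷ = 4.508×10⁸ s.
Converting: 4.508×10⁸ s ÷ 86400 = 5218 days.

T ≈ 5220 days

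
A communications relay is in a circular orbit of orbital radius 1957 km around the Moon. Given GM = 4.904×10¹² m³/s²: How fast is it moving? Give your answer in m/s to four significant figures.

v ≈ 1583 m/s

r = 1957 km = 1.957×10⁶ m.
For a circular orbit v = √(μ/r) = √(4.904×10¹² / 1.957×10⁶) = √(2.506×10⁶) = 1583 m/s.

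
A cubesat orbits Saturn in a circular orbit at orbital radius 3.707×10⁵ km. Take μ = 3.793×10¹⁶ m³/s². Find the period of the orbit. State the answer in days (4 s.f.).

T ≈ 2.665 days

r = 3.707×10⁵ km = 3.707×10⁸ m.
Kepler's third law: T = 2π√(r³/μ) = 2π√((3.707×10⁸)³ / 3.793×10¹⁶).
r³/μ = 1.343×10⁹ s², so T = 2π × 3.665×10⁴ = 2.303×10⁵ s.
Converting: 2.303×10⁵ s ÷ 86400 = 2.665 days.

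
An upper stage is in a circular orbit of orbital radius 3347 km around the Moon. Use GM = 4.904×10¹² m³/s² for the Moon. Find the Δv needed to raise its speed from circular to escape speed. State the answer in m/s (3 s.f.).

r = 3347 km = 3.347×10⁶ m.
Circular speed v_c = √(μ/r) = 1210 m/s.
Escape speed v_esc = √(2μ/r) = √2 × v_c = 1712 m/s.
Δv = v_esc − v_c = 501.4 m/s.

Δv ≈ 501 m/s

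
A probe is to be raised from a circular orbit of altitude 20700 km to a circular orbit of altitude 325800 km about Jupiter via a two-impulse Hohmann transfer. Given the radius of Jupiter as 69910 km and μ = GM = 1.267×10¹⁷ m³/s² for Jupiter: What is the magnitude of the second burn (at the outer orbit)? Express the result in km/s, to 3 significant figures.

r₁ = 69910 + 20700 = 90610 km = 9.0610×10⁷ m.
r₂ = 69910 + 325800 = 395710 km = 3.9571×10⁸ m.
Transfer ellipse a_t = (r₁ + r₂)/2 = 2.432×10⁸ m.
At r₁: circular v_c1 = √(μ/r₁) = 37390 m/s; transfer-perijove v_p = √[μ(2/r₁ − 1/a_t)] = 47700 m/s.
At r₂: circular v_c2 = √(μ/r₂) = 17890 m/s; transfer-apojove v_a = √[μ(2/r₂ − 1/a_t)] = 10920 m/s.
Δv₂ = v_c2 − v_a = 6971 m/s.
= 6.971 km/s.

Δv ≈ 6.97 km/s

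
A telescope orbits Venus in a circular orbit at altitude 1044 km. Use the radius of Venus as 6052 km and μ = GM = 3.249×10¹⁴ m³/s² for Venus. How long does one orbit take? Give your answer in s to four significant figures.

r = 6052 + 1044 = 7096.0 km = 7.0960×10⁶ m.
Kepler's third law: T = 2π√(r³/μ) = 2π√((7.096×10⁶)³ / 3.249×10¹⁴).
r³/μ = 1.100×10⁶ s², so T = 2π × 1.049×10³ = 6.589×10³ s.

T ≈ 6589 s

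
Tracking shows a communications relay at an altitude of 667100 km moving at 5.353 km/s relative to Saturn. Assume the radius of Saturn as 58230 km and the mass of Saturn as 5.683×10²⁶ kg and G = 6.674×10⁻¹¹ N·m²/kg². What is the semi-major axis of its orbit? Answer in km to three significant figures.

μ = GM = 6.674×10⁻¹¹ × 5.683×10²⁶ = 3.793×10¹⁶ m³/s².
r = 58230 + 667100 = 7.2533×10⁵ km = 7.253×10⁸ m.
Vis-viva rearranged: 1/a = 2/r − v²/μ = 2.757×10⁻⁹ − 7.555×10⁻¹⁰ = 2.002×10⁻⁹ m⁻¹.
a = 4.995×10⁸ m = 4.9953×10⁵ km.

a ≈ 5.00×10⁵ km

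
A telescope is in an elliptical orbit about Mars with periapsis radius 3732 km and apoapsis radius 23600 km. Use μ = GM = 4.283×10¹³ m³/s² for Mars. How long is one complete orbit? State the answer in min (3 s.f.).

T ≈ 808 min

Semi-major axis a = (r_p + r_a)/2 = (3732.0 + 23600)/2 = 13666 km = 1.367×10⁷ m.
By Kepler's third law T = 2π√(a³/μ) = 2π × 7.719×10³ = 4.850×10⁴ s.
= 808.4 min.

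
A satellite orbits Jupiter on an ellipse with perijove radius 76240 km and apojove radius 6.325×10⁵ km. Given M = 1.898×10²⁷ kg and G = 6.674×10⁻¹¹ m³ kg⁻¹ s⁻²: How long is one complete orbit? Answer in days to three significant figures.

μ = GM = 6.674×10⁻¹¹ × 1.898×10²⁷ = 1.267×10¹⁷ m³/s².
Semi-major axis a = (r_p + r_a)/2 = (76240 + 6.3250×10⁵)/2 = 3.5437×10⁵ km = 3.544×10⁸ m.
By Kepler's third law T = 2π√(a³/μ) = 2π × 1.874×10⁴ = 1.178×10⁵ s.
= 1.363 days.

T ≈ 1.36 days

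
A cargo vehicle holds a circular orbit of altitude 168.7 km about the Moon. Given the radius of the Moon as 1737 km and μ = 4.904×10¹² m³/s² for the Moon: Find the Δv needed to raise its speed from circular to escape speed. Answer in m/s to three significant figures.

Δv ≈ 664 m/s

r = 1737 + 168.7 = 1905.7 km = 1.9057×10⁶ m.
Circular speed v_c = √(μ/r) = 1604 m/s.
Escape speed v_esc = √(2μ/r) = √2 × v_c = 2269 m/s.
Δv = v_esc − v_c = 664.5 m/s.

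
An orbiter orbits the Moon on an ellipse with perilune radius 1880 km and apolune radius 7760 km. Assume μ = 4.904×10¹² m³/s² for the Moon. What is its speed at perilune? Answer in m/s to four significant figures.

Semi-major axis a = (r_p + r_a)/2 = 4820.0 km = 4.820×10⁶ m.
Vis-viva: v² = μ(2/r − 1/a) = 4.904×10¹² × (1.064×10⁻⁶ − 2.075×10⁻⁷) = 4.200×10⁶ m²/s².
v = 2049 m/s.

v ≈ 2049 m/s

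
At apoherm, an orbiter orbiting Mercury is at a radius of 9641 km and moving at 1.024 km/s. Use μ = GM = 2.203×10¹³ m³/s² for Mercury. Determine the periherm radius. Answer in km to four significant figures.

r_a = 9.641×10⁶ m.
Specific energy ε = v²/2 − μ/r = -1.761×10⁶ J/kg, so a = −μ/(2ε) = 6.256×10⁶ m.
The apsides satisfy r_p + r_a = 2a, so the periherm radius is 2a − r_a = 2.871×10⁶ m = 2870.8 km.

periherm radius ≈ 2871 km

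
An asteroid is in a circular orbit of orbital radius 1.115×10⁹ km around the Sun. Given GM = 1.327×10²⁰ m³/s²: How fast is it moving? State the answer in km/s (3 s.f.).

r = 1.115×10⁹ km = 1.115×10¹² m.
For a circular orbit v = √(μ/r) = √(1.327×10²⁰ / 1.115×10¹²) = √(1.190×10⁸) = 10910 m/s.
That is 10.91 km/s.

v ≈ 10.9 km/s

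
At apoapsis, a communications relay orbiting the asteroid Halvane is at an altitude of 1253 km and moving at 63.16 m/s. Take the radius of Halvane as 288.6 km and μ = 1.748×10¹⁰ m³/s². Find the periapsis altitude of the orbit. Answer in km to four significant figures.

r_a = 288.6 + 1253 = 1541.6 km = 1.542×10⁶ m.
Specific energy ε = v²/2 − μ/r = -9.344×10³ J/kg, so a = −μ/(2ε) = 9.353×10⁵ m.
The apsides satisfy r_p + r_a = 2a, so the periapsis radius is 2a − r_a = 3.291×10⁵ m = 329.06 km.
Periapsis altitude = 329.06 − 288.6 = 40.464 km.

periapsis altitude ≈ 40.46 km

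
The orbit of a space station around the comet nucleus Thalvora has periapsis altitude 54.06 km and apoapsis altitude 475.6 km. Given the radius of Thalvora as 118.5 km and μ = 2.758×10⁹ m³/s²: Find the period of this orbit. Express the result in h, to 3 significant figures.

T ≈ 7.89 h

r_p = 118.5 + 54.06 = 172.56 km = 1.7256×10⁵ m.
r_a = 118.5 + 475.6 = 594.10 km = 5.9410×10⁵ m.
Semi-major axis a = (r_p + r_a)/2 = (172.56 + 594.10)/2 = 383.33 km = 3.833×10⁵ m.
By Kepler's third law T = 2π√(a³/μ) = 2π × 4.519×10³ = 2.840×10⁴ s.
= 7.888 h.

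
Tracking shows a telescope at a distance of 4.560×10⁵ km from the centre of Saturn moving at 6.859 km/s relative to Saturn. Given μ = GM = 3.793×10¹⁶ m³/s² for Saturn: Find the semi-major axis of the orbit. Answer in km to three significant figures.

r = 4.560×10⁸ m.
Specific orbital energy ε = v²/2 − μ/r = (6859)²/2 − 3.793×10¹⁶/4.560×10⁸ = -5.966×10⁷ J/kg.
Since ε = −μ/(2a), a = −μ/(2ε) = 3.179×10⁸ m = 3.1790×10⁵ km.

a ≈ 3.18×10⁵ km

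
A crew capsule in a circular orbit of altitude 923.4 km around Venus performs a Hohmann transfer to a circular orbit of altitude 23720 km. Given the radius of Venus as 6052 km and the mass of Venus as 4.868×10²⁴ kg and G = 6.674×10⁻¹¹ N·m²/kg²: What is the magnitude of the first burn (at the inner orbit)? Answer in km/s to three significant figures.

Δv ≈ 1.86 km/s

μ = GM = 6.674×10⁻¹¹ × 4.868×10²⁴ = 3.249×10¹⁴ m³/s².
r₁ = 6052 + 923.4 = 6975.4 km = 6.9754×10⁶ m.
r₂ = 6052 + 23720 = 29772 km = 2.9772×10⁷ m.
Transfer ellipse a_t = (r₁ + r₂)/2 = 1.837×10⁷ m.
At r₁: circular v_c1 = √(μ/r₁) = 6825 m/s; transfer-periapsis v_p = √[μ(2/r₁ − 1/a_t)] = 8687 m/s.
Δv₁ = v_p − v_c1 = 1863 m/s.
= 1.863 km/s.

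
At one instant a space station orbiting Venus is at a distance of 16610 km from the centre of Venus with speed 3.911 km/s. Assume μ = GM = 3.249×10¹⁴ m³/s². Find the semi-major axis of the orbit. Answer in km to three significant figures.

a ≈ 13600 km

r = 1.661×10⁷ m.
Specific orbital energy ε = v²/2 − μ/r = (3911)²/2 − 3.249×10¹⁴/1.661×10⁷ = -1.191×10⁷ J/kg.
Since ε = −μ/(2a), a = −μ/(2ε) = 1.364×10⁷ m = 13637 km.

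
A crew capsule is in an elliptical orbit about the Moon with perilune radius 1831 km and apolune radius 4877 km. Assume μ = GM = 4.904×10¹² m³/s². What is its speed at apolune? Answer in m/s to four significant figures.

v ≈ 740.9 m/s

Semi-major axis a = (r_p + r_a)/2 = 3354.0 km = 3.354×10⁶ m.
Vis-viva: v² = μ(2/r − 1/a) = 4.904×10¹² × (4.101×10⁻⁷ − 2.982×10⁻⁷) = 5.489×10⁵ m²/s².
v = 740.9 m/s.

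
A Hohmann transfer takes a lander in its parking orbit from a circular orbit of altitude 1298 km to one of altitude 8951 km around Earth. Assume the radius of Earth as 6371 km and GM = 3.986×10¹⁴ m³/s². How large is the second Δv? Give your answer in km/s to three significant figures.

Δv ≈ 0.935 km/s

r₁ = 6371 + 1298 = 7669.0 km = 7.6690×10⁶ m.
r₂ = 6371 + 8951 = 15322 km = 1.5322×10⁷ m.
Transfer ellipse a_t = (r₁ + r₂)/2 = 1.150×10⁷ m.
At r₁: circular v_c1 = √(μ/r₁) = 7209 m/s; transfer-perigee v_p = √[μ(2/r₁ − 1/a_t)] = 8323 m/s.
At r₂: circular v_c2 = √(μ/r₂) = 5100 m/s; transfer-apogee v_a = √[μ(2/r₂ − 1/a_t)] = 4166 m/s.
Δv₂ = v_c2 − v_a = 934.5 m/s.
= 0.9345 km/s.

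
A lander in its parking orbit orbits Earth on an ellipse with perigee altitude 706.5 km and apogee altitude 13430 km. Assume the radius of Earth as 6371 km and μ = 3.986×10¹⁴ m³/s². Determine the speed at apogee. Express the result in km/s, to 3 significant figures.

v ≈ 3.26 km/s

r_p = 6371 + 706.5 = 7077.5 km = 7.0775×10⁶ m.
r_a = 6371 + 13430 = 19801 km = 1.9801×10⁷ m.
Semi-major axis a = (r_p + r_a)/2 = 13439 km = 1.344×10⁷ m.
Vis-viva: v² = μ(2/r − 1/a) = 3.986×10¹⁴ × (1.010×10⁻⁷ − 7.441×10⁻⁸) = 1.060×10⁷ m²/s².
v = 3256 m/s = 3.256 km/s.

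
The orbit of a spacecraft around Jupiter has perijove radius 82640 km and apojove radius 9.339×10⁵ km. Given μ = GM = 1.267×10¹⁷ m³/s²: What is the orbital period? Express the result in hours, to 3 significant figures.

T ≈ 56.2 hours

Semi-major axis a = (r_p + r_a)/2 = (82640 + 9.3390×10⁵)/2 = 5.0827×10⁵ km = 5.083×10⁸ m.
By Kepler's third law T = 2π√(a³/μ) = 2π × 3.219×10⁴ = 2.023×10⁵ s.
= 56.19 hours.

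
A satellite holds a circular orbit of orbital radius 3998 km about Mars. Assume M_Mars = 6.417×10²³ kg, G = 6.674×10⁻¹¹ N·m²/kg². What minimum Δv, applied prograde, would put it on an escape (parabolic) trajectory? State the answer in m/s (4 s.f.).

Δv ≈ 1356 m/s

μ = GM = 6.674×10⁻¹¹ × 6.417×10²³ = 4.283×10¹³ m³/s².
r = 3998 km = 3.998×10⁶ m.
Circular speed v_c = √(μ/r) = 3273 m/s.
Escape speed v_esc = √(2μ/r) = √2 × v_c = 4629 m/s.
Δv = v_esc − v_c = 1356 m/s.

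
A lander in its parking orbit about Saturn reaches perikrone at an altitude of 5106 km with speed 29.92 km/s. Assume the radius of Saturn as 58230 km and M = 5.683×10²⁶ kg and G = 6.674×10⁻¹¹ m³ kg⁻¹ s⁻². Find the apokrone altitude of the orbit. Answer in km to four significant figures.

μ = GM = 6.674×10⁻¹¹ × 5.683×10²⁶ = 3.793×10¹⁶ m³/s².
r_p = 58230 + 5106 = 63336 km = 6.334×10⁷ m.
Specific energy ε = v²/2 − μ/r = -1.512×10⁸ J/kg, so a = −μ/(2ε) = 1.254×10⁸ m.
The apsides satisfy r_p + r_a = 2a, so the apokrone radius is 2a − r_p = 1.874×10⁸ m = 1.8745×10⁵ km.
Apokrone altitude = 1.8745×10⁵ − 58230 = 1.2922×10⁵ km.

apokrone altitude ≈ 1.292×10⁵ km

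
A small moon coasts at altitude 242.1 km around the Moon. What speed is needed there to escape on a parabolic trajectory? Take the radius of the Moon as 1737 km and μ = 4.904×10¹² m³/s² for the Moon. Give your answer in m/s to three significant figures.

v_esc ≈ 2230 m/s

r = 1737 + 242.1 = 1979.1 km = 1.9791×10⁶ m.
Escape speed v_esc = √(2μ/r) = √(2 × 4.904×10¹² / 1.979×10⁶) = √(4.956×10⁶) = 2226 m/s.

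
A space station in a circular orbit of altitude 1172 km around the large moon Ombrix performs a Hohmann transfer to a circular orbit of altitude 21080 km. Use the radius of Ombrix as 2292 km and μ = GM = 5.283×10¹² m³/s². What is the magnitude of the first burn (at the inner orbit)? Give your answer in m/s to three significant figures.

r₁ = 2292 + 1172 = 3464.0 km = 3.4640×10⁶ m.
r₂ = 2292 + 21080 = 23372 km = 2.3372×10⁷ m.
Transfer ellipse a_t = (r₁ + r₂)/2 = 1.342×10⁷ m.
At r₁: circular v_c1 = √(μ/r₁) = 1235 m/s; transfer-periapsis v_p = √[μ(2/r₁ − 1/a_t)] = 1630 m/s.
Δv₁ = v_p − v_c1 = 394.9 m/s.

Δv ≈ 395 m/s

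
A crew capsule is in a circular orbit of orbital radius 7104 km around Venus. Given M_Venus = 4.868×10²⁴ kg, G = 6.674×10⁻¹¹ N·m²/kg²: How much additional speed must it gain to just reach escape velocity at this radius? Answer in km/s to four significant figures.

Δv ≈ 2.801 km/s

μ = GM = 6.674×10⁻¹¹ × 4.868×10²⁴ = 3.249×10¹⁴ m³/s².
r = 7104 km = 7.104×10⁶ m.
Circular speed v_c = √(μ/r) = 6763 m/s.
Escape speed v_esc = √(2μ/r) = √2 × v_c = 9564 m/s.
Δv = v_esc − v_c = 2801 m/s = 2.801 km/s.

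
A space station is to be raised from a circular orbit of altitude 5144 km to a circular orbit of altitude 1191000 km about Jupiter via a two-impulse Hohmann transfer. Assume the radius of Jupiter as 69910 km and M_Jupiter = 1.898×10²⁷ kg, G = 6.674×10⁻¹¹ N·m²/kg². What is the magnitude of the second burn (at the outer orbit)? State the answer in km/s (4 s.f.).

Δv ≈ 6.663 km/s

μ = GM = 6.674×10⁻¹¹ × 1.898×10²⁷ = 1.267×10¹⁷ m³/s².
r₁ = 69910 + 5144 = 75054 km = 7.5054×10⁷ m.
r₂ = 69910 + 1191000 = 1260900 km = 1.2609×10⁹ m.
Transfer ellipse a_t = (r₁ + r₂)/2 = 6.680×10⁸ m.
At r₁: circular v_c1 = √(μ/r₁) = 41080 m/s; transfer-perijove v_p = √[μ(2/r₁ − 1/a_t)] = 56440 m/s.
At r₂: circular v_c2 = √(μ/r₂) = 10020 m/s; transfer-apojove v_a = √[μ(2/r₂ − 1/a_t)] = 3360 m/s.
Δv₂ = v_c2 − v_a = 6663 m/s.
= 6.663 km/s.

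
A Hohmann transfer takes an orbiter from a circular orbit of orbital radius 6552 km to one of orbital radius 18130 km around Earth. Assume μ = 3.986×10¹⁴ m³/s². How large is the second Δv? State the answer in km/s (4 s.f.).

Δv ≈ 1.272 km/s

r₁ = 6552 km = 6.552×10⁶ m.
r₂ = 18130 km = 1.813×10⁷ m.
Transfer ellipse a_t = (r₁ + r₂)/2 = 1.234×10⁷ m.
At r₁: circular v_c1 = √(μ/r₁) = 7800 m/s; transfer-perigee v_p = √[μ(2/r₁ − 1/a_t)] = 9454 m/s.
At r₂: circular v_c2 = √(μ/r₂) = 4689 m/s; transfer-apogee v_a = √[μ(2/r₂ − 1/a_t)] = 3417 m/s.
Δv₂ = v_c2 − v_a = 1272 m/s.
= 1.272 km/s.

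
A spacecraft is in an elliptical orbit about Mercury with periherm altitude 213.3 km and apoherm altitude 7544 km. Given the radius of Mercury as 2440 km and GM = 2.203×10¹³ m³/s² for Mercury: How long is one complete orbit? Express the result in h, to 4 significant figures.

T ≈ 5.906 h

r_p = 2440 + 213.3 = 2653.3 km = 2.6533×10⁶ m.
r_a = 2440 + 7544 = 9984.0 km = 9.9840×10⁶ m.
Semi-major axis a = (r_p + r_a)/2 = (2653.3 + 9984.0)/2 = 6318.6 km = 6.319×10⁶ m.
By Kepler's third law T = 2π√(a³/μ) = 2π × 3.384×10³ = 2.126×10⁴ s.
= 5.906 h.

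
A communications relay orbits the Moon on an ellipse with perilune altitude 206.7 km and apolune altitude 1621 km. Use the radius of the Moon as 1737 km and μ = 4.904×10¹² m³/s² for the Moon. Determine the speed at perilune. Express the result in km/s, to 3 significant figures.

v ≈ 1.79 km/s

r_p = 1737 + 206.7 = 1943.7 km = 1.9437×10⁶ m.
r_a = 1737 + 1621 = 3358.0 km = 3.3580×10⁶ m.
Semi-major axis a = (r_p + r_a)/2 = 2650.8 km = 2.651×10⁶ m.
Vis-viva: v² = μ(2/r − 1/a) = 4.904×10¹² × (1.029×10⁻⁶ − 3.772×10⁻⁷) = 3.196×10⁶ m²/s².
v = 1788 m/s = 1.788 km/s.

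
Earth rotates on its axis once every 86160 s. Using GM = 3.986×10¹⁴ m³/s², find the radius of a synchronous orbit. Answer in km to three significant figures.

A synchronous orbit has period T, so by Kepler's third law a = (μT²/4π²)^(1/3).
μT²/4π² = 3.986×10¹⁴ × (8.616×10⁴)² / 39.48 = 7.495×10²² m³.
a = 4.216×10⁷ m = 42163 km.

r_sync ≈ 42200 km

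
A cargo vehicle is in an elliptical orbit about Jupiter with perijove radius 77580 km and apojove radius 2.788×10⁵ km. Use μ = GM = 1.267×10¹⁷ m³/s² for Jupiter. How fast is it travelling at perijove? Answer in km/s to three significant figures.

Semi-major axis a = (r_p + r_a)/2 = 1.7819×10⁵ km = 1.782×10⁸ m.
Vis-viva: v² = μ(2/r − 1/a) = 1.267×10¹⁷ × (2.578×10⁻⁸ − 5.612×10⁻⁹) = 2.555×10⁹ m²/s².
v = 50550 m/s = 50.55 km/s.

v ≈ 50.5 km/s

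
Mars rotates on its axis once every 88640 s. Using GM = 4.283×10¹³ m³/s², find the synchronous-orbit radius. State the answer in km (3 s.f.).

A synchronous orbit has period T, so by Kepler's third law a = (μT²/4π²)^(1/3).
μT²/4π² = 4.283×10¹³ × (8.864×10⁴)² / 39.48 = 8.524×10²¹ m³.
a = 2.043×10⁷ m = 20428 km.

r_sync ≈ 20400 km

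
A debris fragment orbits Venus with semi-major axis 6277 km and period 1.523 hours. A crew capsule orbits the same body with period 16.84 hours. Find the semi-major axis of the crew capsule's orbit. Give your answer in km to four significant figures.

a₂ ≈ 31150 km

Kepler's third law: a³ ∝ T², so a₂ = a₁ (T₂/T₁)^(2/3).
T₂/T₁ = 11.06, (T₂/T₁)^(2/3) = 4.963.
a₂ = 6277 × 4.963 = 31150 km.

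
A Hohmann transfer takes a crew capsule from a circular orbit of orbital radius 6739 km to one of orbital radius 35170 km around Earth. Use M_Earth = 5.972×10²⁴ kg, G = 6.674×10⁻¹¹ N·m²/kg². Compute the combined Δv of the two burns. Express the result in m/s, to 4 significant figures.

μ = GM = 6.674×10⁻¹¹ × 5.972×10²⁴ = 3.986×10¹⁴ m³/s².
r₁ = 6739 km = 6.739×10⁶ m.
r₂ = 35170 km = 3.517×10⁷ m.
Transfer ellipse a_t = (r₁ + r₂)/2 = 2.095×10⁷ m.
At r₁: circular v_c1 = √(μ/r₁) = 7691 m/s; transfer-perigee v_p = √[μ(2/r₁ − 1/a_t)] = 9963 m/s.
Δv₁ = v_p − v_c1 = 2273 m/s.
At r₂: circular v_c2 = √(μ/r₂) = 3366 m/s; transfer-apogee v_a = √[μ(2/r₂ − 1/a_t)] = 1909 m/s.
Δv₂ = v_c2 − v_a = 1457 m/s.
Total Δv = Δv₁ + Δv₂ = 3730 m/s.

Δv_total ≈ 3730 m/s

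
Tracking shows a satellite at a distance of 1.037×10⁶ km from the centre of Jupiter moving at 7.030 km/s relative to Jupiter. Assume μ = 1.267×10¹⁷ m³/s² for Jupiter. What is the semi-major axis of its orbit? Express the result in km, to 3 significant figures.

a ≈ 6.50×10⁵ km

r = 1.037×10⁹ m.
Specific orbital energy ε = v²/2 − μ/r = (7030)²/2 − 1.267×10¹⁷/1.037×10⁹ = -9.747×10⁷ J/kg.
Since ε = −μ/(2a), a = −μ/(2ε) = 6.500×10⁸ m = 6.4995×10⁵ km.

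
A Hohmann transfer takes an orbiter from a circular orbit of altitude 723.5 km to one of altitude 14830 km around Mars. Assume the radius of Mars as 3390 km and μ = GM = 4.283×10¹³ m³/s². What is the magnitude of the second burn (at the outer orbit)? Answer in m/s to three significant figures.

r₁ = 3390 + 723.5 = 4113.5 km = 4.1135×10⁶ m.
r₂ = 3390 + 14830 = 18220 km = 1.8220×10⁷ m.
Transfer ellipse a_t = (r₁ + r₂)/2 = 1.117×10⁷ m.
At r₁: circular v_c1 = √(μ/r₁) = 3227 m/s; transfer-periapsis v_p = √[μ(2/r₁ − 1/a_t)] = 4122 m/s.
At r₂: circular v_c2 = √(μ/r₂) = 1533 m/s; transfer-apoapsis v_a = √[μ(2/r₂ − 1/a_t)] = 930.6 m/s.
Δv₂ = v_c2 − v_a = 602.6 m/s.

Δv ≈ 603 m/s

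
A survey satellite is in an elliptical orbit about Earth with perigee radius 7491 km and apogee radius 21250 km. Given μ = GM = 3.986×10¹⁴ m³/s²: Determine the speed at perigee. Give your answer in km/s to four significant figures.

Semi-major axis a = (r_p + r_a)/2 = 14370 km = 1.437×10⁷ m.
Vis-viva: v² = μ(2/r − 1/a) = 3.986×10¹⁴ × (2.670×10⁻⁷ − 6.959×10⁻⁸) = 7.868×10⁷ m²/s².
v = 8870 m/s = 8.870 km/s.

v ≈ 8.870 km/s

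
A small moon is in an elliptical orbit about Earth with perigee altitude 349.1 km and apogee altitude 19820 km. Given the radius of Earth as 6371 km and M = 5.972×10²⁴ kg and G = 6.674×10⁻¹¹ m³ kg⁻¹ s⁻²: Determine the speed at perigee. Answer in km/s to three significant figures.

μ = GM = 6.674×10⁻¹¹ × 5.972×10²⁴ = 3.986×10¹⁴ m³/s².
r_p = 6371 + 349.1 = 6720.1 km = 6.7201×10⁶ m.
r_a = 6371 + 19820 = 26191 km = 2.6191×10⁷ m.
Semi-major axis a = (r_p + r_a)/2 = 16456 km = 1.646×10⁷ m.
Vis-viva: v² = μ(2/r − 1/a) = 3.986×10¹⁴ × (2.976×10⁻⁷ − 6.077×10⁻⁸) = 9.440×10⁷ m²/s².
v = 9716 m/s = 9.716 km/s.

v ≈ 9.72 km/s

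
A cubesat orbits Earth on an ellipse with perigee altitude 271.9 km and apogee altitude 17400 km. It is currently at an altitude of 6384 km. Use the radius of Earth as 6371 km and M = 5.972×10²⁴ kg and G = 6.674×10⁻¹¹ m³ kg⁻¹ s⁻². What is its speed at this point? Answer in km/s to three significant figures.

μ = GM = 6.674×10⁻¹¹ × 5.972×10²⁴ = 3.986×10¹⁴ m³/s².
r_p = 6371 + 271.9 = 6642.9 km = 6.6429×10⁶ m.
r_a = 6371 + 17400 = 23771 km = 2.3771×10⁷ m.
r = 6371 + 6384 = 12755 km = 1.276×10⁷ m.
Semi-major axis a = (r_p + r_a)/2 = 15207 km = 1.521×10⁷ m.
Vis-viva: v² = μ(2/r − 1/a) = 3.986×10¹⁴ × (1.568×10⁻⁷ − 6.576×10⁻⁸) = 3.629×10⁷ m²/s².
v = 6024 m/s = 6.024 km/s.

v ≈ 6.02 km/s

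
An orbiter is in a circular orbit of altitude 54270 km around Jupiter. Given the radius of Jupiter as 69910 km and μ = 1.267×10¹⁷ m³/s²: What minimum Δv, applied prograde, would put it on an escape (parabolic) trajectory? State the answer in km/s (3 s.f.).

r = 69910 + 54270 = 124180 km = 1.2418×10⁸ m.
Circular speed v_c = √(μ/r) = 31940 m/s.
Escape speed v_esc = √(2μ/r) = √2 × v_c = 45170 m/s.
Δv = v_esc − v_c = 13230 m/s = 13.23 km/s.

Δv ≈ 13.2 km/s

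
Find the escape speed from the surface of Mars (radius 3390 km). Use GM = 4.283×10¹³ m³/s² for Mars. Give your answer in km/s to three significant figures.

r = R = 3.390×10⁶ m.
Escape speed v_esc = √(2μ/r) = √(2 × 4.283×10¹³ / 3.390×10⁶) = √(2.527×10⁷) = 5027 m/s.
= 5.027 km/s.

v_esc ≈ 5.03 km/s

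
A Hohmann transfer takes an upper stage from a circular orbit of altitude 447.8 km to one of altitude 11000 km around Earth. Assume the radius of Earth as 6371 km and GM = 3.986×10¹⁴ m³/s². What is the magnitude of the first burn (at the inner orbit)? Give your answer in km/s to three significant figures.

Δv ≈ 1.52 km/s

r₁ = 6371 + 447.8 = 6818.8 km = 6.8188×10⁶ m.
r₂ = 6371 + 11000 = 17371 km = 1.7371×10⁷ m.
Transfer ellipse a_t = (r₁ + r₂)/2 = 1.209×10⁷ m.
At r₁: circular v_c1 = √(μ/r₁) = 7646 m/s; transfer-perigee v_p = √[μ(2/r₁ − 1/a_t)] = 9163 m/s.
Δv₁ = v_p − v_c1 = 1517 m/s.
= 1.517 km/s.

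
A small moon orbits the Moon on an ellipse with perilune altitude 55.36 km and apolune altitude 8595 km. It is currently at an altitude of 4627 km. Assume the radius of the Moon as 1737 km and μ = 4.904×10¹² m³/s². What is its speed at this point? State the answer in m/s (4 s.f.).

r_p = 1737 + 55.36 = 1792.4 km = 1.7924×10⁶ m.
r_a = 1737 + 8595 = 10332 km = 1.0332×10⁷ m.
r = 1737 + 4627 = 6364.0 km = 6.364×10⁶ m.
Semi-major axis a = (r_p + r_a)/2 = 6062.2 km = 6.062×10⁶ m.
Vis-viva: v² = μ(2/r − 1/a) = 4.904×10¹² × (3.143×10⁻⁷ − 1.650×10⁻⁷) = 7.322×10⁵ m²/s².
v = 855.7 m/s.

v ≈ 855.7 m/s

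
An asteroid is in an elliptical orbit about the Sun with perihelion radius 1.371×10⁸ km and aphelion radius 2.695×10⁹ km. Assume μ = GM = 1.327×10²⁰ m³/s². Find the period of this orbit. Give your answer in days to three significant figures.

T ≈ 10600 days

Semi-major axis a = (r_p + r_a)/2 = (1.3710×10⁸ + 2.6950×10⁹)/2 = 1.4160×10⁹ km = 1.416×10¹² m.
By Kepler's third law T = 2π√(a³/μ) = 2π × 1.463×10⁸ = 9.191×10⁸ s.
= 10640 days.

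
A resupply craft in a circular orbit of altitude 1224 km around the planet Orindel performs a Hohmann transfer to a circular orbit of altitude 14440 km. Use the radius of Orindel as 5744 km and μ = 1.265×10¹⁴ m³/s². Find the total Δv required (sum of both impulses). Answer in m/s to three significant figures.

Δv_total ≈ 1640 m/s

r₁ = 5744 + 1224 = 6968.0 km = 6.9680×10⁶ m.
r₂ = 5744 + 14440 = 20184 km = 2.0184×10⁷ m.
Transfer ellipse a_t = (r₁ + r₂)/2 = 1.358×10⁷ m.
At r₁: circular v_c1 = √(μ/r₁) = 4261 m/s; transfer-periapsis v_p = √[μ(2/r₁ − 1/a_t)] = 5195 m/s.
Δv₁ = v_p − v_c1 = 934.5 m/s.
At r₂: circular v_c2 = √(μ/r₂) = 2503 m/s; transfer-apoapsis v_a = √[μ(2/r₂ − 1/a_t)] = 1794 m/s.
Δv₂ = v_c2 − v_a = 709.9 m/s.
Total Δv = Δv₁ + Δv₂ = 1644 m/s.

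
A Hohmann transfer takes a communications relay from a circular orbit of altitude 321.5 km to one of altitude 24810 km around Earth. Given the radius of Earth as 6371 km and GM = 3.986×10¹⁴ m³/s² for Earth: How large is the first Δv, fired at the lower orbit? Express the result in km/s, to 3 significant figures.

Δv ≈ 2.19 km/s

r₁ = 6371 + 321.5 = 6692.5 km = 6.6925×10⁶ m.
r₂ = 6371 + 24810 = 31181 km = 3.1181×10⁷ m.
Transfer ellipse a_t = (r₁ + r₂)/2 = 1.894×10⁷ m.
At r₁: circular v_c1 = √(μ/r₁) = 7717 m/s; transfer-perigee v_p = √[μ(2/r₁ − 1/a_t)] = 9903 m/s.
Δv₁ = v_p − v_c1 = 2186 m/s.
= 2.186 km/s.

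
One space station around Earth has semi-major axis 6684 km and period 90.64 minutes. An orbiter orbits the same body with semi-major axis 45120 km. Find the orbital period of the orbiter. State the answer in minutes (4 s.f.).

T₂ ≈ 1590 minutes

Kepler's third law: T² ∝ a³, so T₂ = T₁ (a₂/a₁)^(3/2).
a₂/a₁ = 6.750, (a₂/a₁)^(3/2) = 17.54.
T₂ = 90.64 × 17.54 = 1590 minutes.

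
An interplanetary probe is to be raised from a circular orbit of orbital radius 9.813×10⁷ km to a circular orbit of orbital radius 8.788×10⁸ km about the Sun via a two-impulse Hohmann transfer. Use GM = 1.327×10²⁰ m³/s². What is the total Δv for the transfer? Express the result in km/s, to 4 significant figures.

r₁ = 9.813×10⁷ km = 9.813×10¹⁰ m.
r₂ = 8.788×10⁸ km = 8.788×10¹¹ m.
Transfer ellipse a_t = (r₁ + r₂)/2 = 4.885×10¹¹ m.
At r₁: circular v_c1 = √(μ/r₁) = 36770 m/s; transfer-perihelion v_p = √[μ(2/r₁ − 1/a_t)] = 49320 m/s.
Δv₁ = v_p − v_c1 = 12550 m/s.
At r₂: circular v_c2 = √(μ/r₂) = 12290 m/s; transfer-aphelion v_a = √[μ(2/r₂ − 1/a_t)] = 5508 m/s.
Δv₂ = v_c2 − v_a = 6781 m/s.
Total Δv = Δv₁ + Δv₂ = 19330 m/s = 19.33 km/s.

Δv_total ≈ 19.33 km/s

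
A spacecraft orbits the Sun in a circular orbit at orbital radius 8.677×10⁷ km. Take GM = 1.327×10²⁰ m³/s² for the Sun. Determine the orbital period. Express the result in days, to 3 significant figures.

r = 8.677×10⁷ km = 8.677×10¹⁰ m.
Kepler's third law: T = 2π√(r³/μ) = 2π√((8.677×10¹⁰)³ / 1.327×10²⁰).
r³/μ = 4.923×10¹² s², so T = 2π × 2.219×10⁶ = 1.394×10⁷ s.
Converting: 1.394×10⁷ s ÷ 86400 = 161.4 days.

T ≈ 161 days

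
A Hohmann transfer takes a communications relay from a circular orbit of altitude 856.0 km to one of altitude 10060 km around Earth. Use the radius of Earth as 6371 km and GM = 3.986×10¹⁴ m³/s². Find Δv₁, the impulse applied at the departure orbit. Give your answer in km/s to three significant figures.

r₁ = 6371 + 856.0 = 7227.0 km = 7.2270×10⁶ m.
r₂ = 6371 + 10060 = 16431 km = 1.6431×10⁷ m.
Transfer ellipse a_t = (r₁ + r₂)/2 = 1.183×10⁷ m.
At r₁: circular v_c1 = √(μ/r₁) = 7427 m/s; transfer-perigee v_p = √[μ(2/r₁ − 1/a_t)] = 8753 m/s.
Δv₁ = v_p − v_c1 = 1326 m/s.
= 1.326 km/s.

Δv ≈ 1.33 km/s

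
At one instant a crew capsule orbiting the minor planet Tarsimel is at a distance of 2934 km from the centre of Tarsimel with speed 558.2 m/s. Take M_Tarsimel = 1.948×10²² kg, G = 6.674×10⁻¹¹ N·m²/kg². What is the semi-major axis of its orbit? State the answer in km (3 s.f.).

a ≈ 2260 km

μ = GM = 6.674×10⁻¹¹ × 1.948×10²² = 1.300×10¹² m³/s².
r = 2.934×10⁶ m.
Specific orbital energy ε = v²/2 − μ/r = (558.2)²/2 − 1.300×10¹²/2.934×10⁶ = -2.873×10⁵ J/kg.
Since ε = −μ/(2a), a = −μ/(2ε) = 2.262×10⁶ m = 2262.5 km.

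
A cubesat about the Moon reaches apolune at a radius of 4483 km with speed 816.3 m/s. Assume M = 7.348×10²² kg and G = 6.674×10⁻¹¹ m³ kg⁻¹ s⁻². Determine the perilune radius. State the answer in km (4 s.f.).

μ = GM = 6.674×10⁻¹¹ × 7.348×10²² = 4.904×10¹² m³/s².
r_a = 4.483×10⁶ m.
Specific energy ε = v²/2 − μ/r = -7.607×10⁵ J/kg, so a = −μ/(2ε) = 3.223×10⁶ m.
The apsides satisfy r_p + r_a = 2a, so the perilune radius is 2a − r_a = 1.963×10⁶ m = 1963.3 km.

perilune radius ≈ 1963 km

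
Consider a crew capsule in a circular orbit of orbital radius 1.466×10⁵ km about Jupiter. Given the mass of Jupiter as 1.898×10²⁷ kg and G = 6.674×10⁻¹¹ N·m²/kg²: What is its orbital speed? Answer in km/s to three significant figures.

μ = GM = 6.674×10⁻¹¹ × 1.898×10²⁷ = 1.267×10¹⁷ m³/s².
r = 1.466×10⁵ km = 1.466×10⁸ m.
For a circular orbit v = √(μ/r) = √(1.267×10¹⁷ / 1.466×10⁸) = √(8.641×10⁸) = 29400 m/s.
That is 29.40 km/s.

v ≈ 29.4 km/s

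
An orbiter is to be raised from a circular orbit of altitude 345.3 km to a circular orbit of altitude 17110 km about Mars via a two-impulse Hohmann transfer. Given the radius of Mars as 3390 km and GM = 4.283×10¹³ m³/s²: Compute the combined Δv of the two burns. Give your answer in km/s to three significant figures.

r₁ = 3390 + 345.3 = 3735.3 km = 3.7353×10⁶ m.
r₂ = 3390 + 17110 = 20500 km = 2.0500×10⁷ m.
Transfer ellipse a_t = (r₁ + r₂)/2 = 1.212×10⁷ m.
At r₁: circular v_c1 = √(μ/r₁) = 3386 m/s; transfer-periapsis v_p = √[μ(2/r₁ − 1/a_t)] = 4404 m/s.
Δv₁ = v_p − v_c1 = 1018 m/s.
At r₂: circular v_c2 = √(μ/r₂) = 1445 m/s; transfer-apoapsis v_a = √[μ(2/r₂ − 1/a_t)] = 802.5 m/s.
Δv₂ = v_c2 − v_a = 642.9 m/s.
Total Δv = Δv₁ + Δv₂ = 1661 m/s = 1.661 km/s.

Δv_total ≈ 1.66 km/s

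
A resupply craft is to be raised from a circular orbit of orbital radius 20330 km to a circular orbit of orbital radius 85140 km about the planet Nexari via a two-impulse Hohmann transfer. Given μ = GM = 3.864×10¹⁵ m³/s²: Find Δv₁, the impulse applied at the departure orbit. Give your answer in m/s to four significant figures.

r₁ = 20330 km = 2.033×10⁷ m.
r₂ = 85140 km = 8.514×10⁷ m.
Transfer ellipse a_t = (r₁ + r₂)/2 = 5.274×10⁷ m.
At r₁: circular v_c1 = √(μ/r₁) = 13790 m/s; transfer-periapsis v_p = √[μ(2/r₁ − 1/a_t)] = 17520 m/s.
Δv₁ = v_p − v_c1 = 3731 m/s.

Δv ≈ 3731 m/s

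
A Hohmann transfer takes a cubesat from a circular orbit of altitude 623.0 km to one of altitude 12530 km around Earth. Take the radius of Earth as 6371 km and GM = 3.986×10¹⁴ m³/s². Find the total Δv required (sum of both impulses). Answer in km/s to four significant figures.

Δv_total ≈ 2.789 km/s

r₁ = 6371 + 623.0 = 6994.0 km = 6.9940×10⁶ m.
r₂ = 6371 + 12530 = 18901 km = 1.8901×10⁷ m.
Transfer ellipse a_t = (r₁ + r₂)/2 = 1.295×10⁷ m.
At r₁: circular v_c1 = √(μ/r₁) = 7549 m/s; transfer-perigee v_p = √[μ(2/r₁ − 1/a_t)] = 9121 m/s.
Δv₁ = v_p − v_c1 = 1572 m/s.
At r₂: circular v_c2 = √(μ/r₂) = 4592 m/s; transfer-apogee v_a = √[μ(2/r₂ − 1/a_t)] = 3375 m/s.
Δv₂ = v_c2 − v_a = 1217 m/s.
Total Δv = Δv₁ + Δv₂ = 2789 m/s = 2.789 km/s.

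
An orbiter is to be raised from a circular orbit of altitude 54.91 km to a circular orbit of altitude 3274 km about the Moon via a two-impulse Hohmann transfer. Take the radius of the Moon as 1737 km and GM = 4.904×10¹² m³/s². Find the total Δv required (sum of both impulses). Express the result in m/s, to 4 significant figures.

r₁ = 1737 + 54.91 = 1791.9 km = 1.7919×10⁶ m.
r₂ = 1737 + 3274 = 5011.0 km = 5.0110×10⁶ m.
Transfer ellipse a_t = (r₁ + r₂)/2 = 3.401×10⁶ m.
At r₁: circular v_c1 = √(μ/r₁) = 1654 m/s; transfer-perilune v_p = √[μ(2/r₁ − 1/a_t)] = 2008 m/s.
Δv₁ = v_p − v_c1 = 353.6 m/s.
At r₂: circular v_c2 = √(μ/r₂) = 989.3 m/s; transfer-apolune v_a = √[μ(2/r₂ − 1/a_t)] = 718.0 m/s.
Δv₂ = v_c2 − v_a = 271.2 m/s.
Total Δv = Δv₁ + Δv₂ = 624.9 m/s.

Δv_total ≈ 624.9 m/s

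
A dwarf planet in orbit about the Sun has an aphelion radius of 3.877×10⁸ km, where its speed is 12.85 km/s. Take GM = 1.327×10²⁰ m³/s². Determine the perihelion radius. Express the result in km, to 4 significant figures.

perihelion radius ≈ 1.232×10⁸ km

r_a = 3.877×10¹¹ m.
Specific energy ε = v²/2 − μ/r = -2.597×10⁸ J/kg, so a = −μ/(2ε) = 2.555×10¹¹ m.
The apsides satisfy r_p + r_a = 2a, so the perihelion radius is 2a − r_a = 1.232×10¹¹ m = 1.2325×10⁸ km.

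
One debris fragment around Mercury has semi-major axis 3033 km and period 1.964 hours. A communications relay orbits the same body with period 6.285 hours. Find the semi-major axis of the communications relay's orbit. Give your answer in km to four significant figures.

a₂ ≈ 6586 km

Kepler's third law: a³ ∝ T², so a₂ = a₁ (T₂/T₁)^(2/3).
T₂/T₁ = 3.200, (T₂/T₁)^(2/3) = 2.172.
a₂ = 3033 × 2.172 = 6586 km.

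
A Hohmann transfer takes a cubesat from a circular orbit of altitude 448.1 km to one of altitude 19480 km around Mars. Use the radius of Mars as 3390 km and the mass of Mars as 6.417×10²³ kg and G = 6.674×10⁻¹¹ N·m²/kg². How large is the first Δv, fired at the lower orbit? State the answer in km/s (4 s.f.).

μ = GM = 6.674×10⁻¹¹ × 6.417×10²³ = 4.283×10¹³ m³/s².
r₁ = 3390 + 448.1 = 3838.1 km = 3.8381×10⁶ m.
r₂ = 3390 + 19480 = 22870 km = 2.2870×10⁷ m.
Transfer ellipse a_t = (r₁ + r₂)/2 = 1.335×10⁷ m.
At r₁: circular v_c1 = √(μ/r₁) = 3340 m/s; transfer-periapsis v_p = √[μ(2/r₁ − 1/a_t)] = 4371 m/s.
Δv₁ = v_p − v_c1 = 1031 m/s.
= 1.031 km/s.

Δv ≈ 1.031 km/s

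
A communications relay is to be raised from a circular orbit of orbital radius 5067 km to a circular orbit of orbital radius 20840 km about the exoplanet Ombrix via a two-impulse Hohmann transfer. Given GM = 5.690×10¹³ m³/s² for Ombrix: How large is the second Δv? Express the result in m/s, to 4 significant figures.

r₁ = 5067 km = 5.067×10⁶ m.
r₂ = 20840 km = 2.084×10⁷ m.
Transfer ellipse a_t = (r₁ + r₂)/2 = 1.295×10⁷ m.
At r₁: circular v_c1 = √(μ/r₁) = 3351 m/s; transfer-periapsis v_p = √[μ(2/r₁ − 1/a_t)] = 4250 m/s.
At r₂: circular v_c2 = √(μ/r₂) = 1652 m/s; transfer-apoapsis v_a = √[μ(2/r₂ − 1/a_t)] = 1033 m/s.
Δv₂ = v_c2 − v_a = 618.9 m/s.

Δv ≈ 618.9 m/s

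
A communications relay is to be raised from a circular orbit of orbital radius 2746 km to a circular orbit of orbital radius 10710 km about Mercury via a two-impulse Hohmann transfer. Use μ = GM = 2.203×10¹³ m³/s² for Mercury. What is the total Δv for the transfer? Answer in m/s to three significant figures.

Δv_total ≈ 1260 m/s

r₁ = 2746 km = 2.746×10⁶ m.
r₂ = 10710 km = 1.071×10⁷ m.
Transfer ellipse a_t = (r₁ + r₂)/2 = 6.728×10⁶ m.
At r₁: circular v_c1 = √(μ/r₁) = 2832 m/s; transfer-periherm v_p = √[μ(2/r₁ − 1/a_t)] = 3574 m/s.
Δv₁ = v_p − v_c1 = 741.2 m/s.
At r₂: circular v_c2 = √(μ/r₂) = 1434 m/s; transfer-apoherm v_a = √[μ(2/r₂ − 1/a_t)] = 916.3 m/s.
Δv₂ = v_c2 − v_a = 517.9 m/s.
Total Δv = Δv₁ + Δv₂ = 1259 m/s.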